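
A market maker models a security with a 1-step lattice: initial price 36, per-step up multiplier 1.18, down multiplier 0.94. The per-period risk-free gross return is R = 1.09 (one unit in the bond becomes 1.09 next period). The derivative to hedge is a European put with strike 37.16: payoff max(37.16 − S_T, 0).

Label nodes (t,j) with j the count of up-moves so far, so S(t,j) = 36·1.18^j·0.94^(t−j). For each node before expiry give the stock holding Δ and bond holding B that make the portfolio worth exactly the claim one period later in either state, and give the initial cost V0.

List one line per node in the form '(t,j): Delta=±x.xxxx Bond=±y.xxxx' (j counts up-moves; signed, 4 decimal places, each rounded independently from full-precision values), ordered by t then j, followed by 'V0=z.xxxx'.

No-arbitrage ⇒ martingale measure with p* = (R−d)/(u−d) = 0.6250.
Payoff layer (t=1): V(1,0)=3.3200, V(1,1)=0.0000
Node (0,0) S=36.0000: V=(p*·0.0000+(1−p*)·3.3200)/1.09=1.1422; Δ=(0.0000−3.3200)/(42.4800−33.8400)=-0.3843; B=V−Δ·S=14.9755
The time-0 hedge costs 1.1422, which is the no-arbitrage price.

(0,0): Delta=-0.3843 Bond=14.9755
V0=1.1422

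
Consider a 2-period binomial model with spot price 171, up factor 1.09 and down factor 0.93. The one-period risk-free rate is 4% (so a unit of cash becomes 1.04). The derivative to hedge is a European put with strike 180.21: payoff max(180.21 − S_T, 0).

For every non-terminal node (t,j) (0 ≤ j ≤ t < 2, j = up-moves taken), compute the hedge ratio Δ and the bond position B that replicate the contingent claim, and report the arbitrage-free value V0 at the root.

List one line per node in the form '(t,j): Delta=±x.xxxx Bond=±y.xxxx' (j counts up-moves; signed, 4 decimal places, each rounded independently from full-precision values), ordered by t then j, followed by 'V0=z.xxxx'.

(0,0): Delta=-0.4454 Bond=81.8041
(1,0): Delta=-1.0000 Bond=173.2788
(1,1): Delta=-0.2303 Bond=44.9841
V0=5.6456

Under the risk-neutral measure, an up-move has probability p* = (R−d)/(u−d) = 0.6875 and values discount at R = 1.04.
At expiry t=2: V(2,0)=32.3121, V(2,1)=6.8673, V(2,2)=0.0000
  t=1,j=0: stock 159.0300 → up 173.3427 (V=6.8673), down 147.8979 (V=32.3121). Price 14.2488; hedge Δ=-1.0000, bond B=173.2788.
  t=1,j=1: stock 186.3900 → up 203.1651 (V=0.0000), down 173.3427 (V=6.8673). Price 2.0635; hedge Δ=-0.2303, bond B=44.9841.
  t=0,j=0: stock 171.0000 → up 186.3900 (V=2.0635), down 159.0300 (V=14.2488). Price 5.6456; hedge Δ=-0.4454, bond B=81.8041.
Each (Δ,B) replicates both successor values, so the strategy is self-financing and V0 is arbitrage-free.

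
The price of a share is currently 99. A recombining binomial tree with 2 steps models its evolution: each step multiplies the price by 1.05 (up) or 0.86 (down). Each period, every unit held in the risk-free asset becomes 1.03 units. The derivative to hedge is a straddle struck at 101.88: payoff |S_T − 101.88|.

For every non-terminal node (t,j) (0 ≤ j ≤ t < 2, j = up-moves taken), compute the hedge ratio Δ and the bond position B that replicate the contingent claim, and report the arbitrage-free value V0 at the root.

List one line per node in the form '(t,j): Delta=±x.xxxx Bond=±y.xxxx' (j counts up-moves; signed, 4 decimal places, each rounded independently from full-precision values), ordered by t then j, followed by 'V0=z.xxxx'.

No-arbitrage ⇒ martingale measure with p* = (R−d)/(u−d) = 0.8947.
Terminal payoffs: V(2,0)=28.6596, V(2,1)=12.4830, V(2,2)=7.2675
(1,0): S=85.1400. Δ = (V_up−V_dn)/(S_up−S_dn) = (12.4830−28.6596)/(89.3970−73.2204) = -1.0000. V = [p*·12.4830 + (1−p*)·28.6596]/1.03 = 13.7726. B = V − Δ·S = 98.9126.
(1,1): S=103.9500. Δ = (V_up−V_dn)/(S_up−S_dn) = (7.2675−12.4830)/(109.1475−89.3970) = -0.2641. V = [p*·7.2675 + (1−p*)·12.4830]/1.03 = 7.5888. B = V − Δ·S = 35.0388.
(0,0): S=99.0000. Δ = (V_up−V_dn)/(S_up−S_dn) = (7.5888−13.7726)/(103.9500−85.1400) = -0.3287. V = [p*·7.5888 + (1−p*)·13.7726]/1.03 = 7.9998. B = V − Δ·S = 40.5460.
Root portfolio cost Δ·99+B reproduces V0=7.9998.

(0,0): Delta=-0.3287 Bond=40.5460
(1,0): Delta=-1.0000 Bond=98.9126
(1,1): Delta=-0.2641 Bond=35.0388
V0=7.9998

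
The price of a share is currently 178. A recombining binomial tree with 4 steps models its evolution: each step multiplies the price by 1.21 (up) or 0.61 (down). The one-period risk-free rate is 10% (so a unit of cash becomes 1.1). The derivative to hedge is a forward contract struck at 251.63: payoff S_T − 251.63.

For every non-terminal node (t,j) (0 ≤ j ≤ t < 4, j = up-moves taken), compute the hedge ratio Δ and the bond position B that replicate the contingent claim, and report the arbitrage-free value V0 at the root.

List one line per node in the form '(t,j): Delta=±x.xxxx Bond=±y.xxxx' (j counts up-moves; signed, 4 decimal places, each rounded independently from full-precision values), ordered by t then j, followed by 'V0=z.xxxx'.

(0,0): Delta=1.0000 Bond=-171.8667
(1,0): Delta=1.0000 Bond=-189.0533
(1,1): Delta=1.0000 Bond=-189.0533
(2,0): Delta=1.0000 Bond=-207.9587
(2,1): Delta=1.0000 Bond=-207.9587
(2,2): Delta=1.0000 Bond=-207.9587
(3,0): Delta=1.0000 Bond=-228.7545
(3,1): Delta=1.0000 Bond=-228.7545
(3,2): Delta=1.0000 Bond=-228.7545
(3,3): Delta=1.0000 Bond=-228.7545
V0=6.1333

No-arbitrage ⇒ martingale measure with p* = (R−d)/(u−d) = 0.8167.
Payoff layer (t=4): V(4,0)=-226.9844, V(4,1)=-202.7428, V(4,2)=-154.6571, V(4,3)=-59.2739, V(4,4)=129.9288
Node (3,0) S=40.4026: V=(p*·-202.7428+(1−p*)·-226.9844)/1.1=-188.3519; Δ=(-202.7428−-226.9844)/(48.8872−24.6456)=1.0000; B=V−Δ·S=-228.7545
Node (3,1) S=80.1429: V=(p*·-154.6571+(1−p*)·-202.7428)/1.1=-148.6116; Δ=(-154.6571−-202.7428)/(96.9729−48.8872)=1.0000; B=V−Δ·S=-228.7545
Node (3,2) S=158.9720: V=(p*·-59.2739+(1−p*)·-154.6571)/1.1=-69.7826; Δ=(-59.2739−-154.6571)/(192.3561−96.9729)=1.0000; B=V−Δ·S=-228.7545
Node (3,3) S=315.3379: V=(p*·129.9288+(1−p*)·-59.2739)/1.1=86.5833; Δ=(129.9288−-59.2739)/(381.5588−192.3561)=1.0000; B=V−Δ·S=-228.7545
Node (2,0) S=66.2338: V=(p*·-148.6116+(1−p*)·-188.3519)/1.1=-141.7249; Δ=(-148.6116−-188.3519)/(80.1429−40.4026)=1.0000; B=V−Δ·S=-207.9587
Node (2,1) S=131.3818: V=(p*·-69.7826+(1−p*)·-148.6116)/1.1=-76.5769; Δ=(-69.7826−-148.6116)/(158.9720−80.1429)=1.0000; B=V−Δ·S=-207.9587
Node (2,2) S=260.6098: V=(p*·86.5833+(1−p*)·-69.7826)/1.1=52.6511; Δ=(86.5833−-69.7826)/(315.3379−158.9720)=1.0000; B=V−Δ·S=-207.9587
Node (1,0) S=108.5800: V=(p*·-76.5769+(1−p*)·-141.7249)/1.1=-80.4733; Δ=(-76.5769−-141.7249)/(131.3818−66.2338)=1.0000; B=V−Δ·S=-189.0533
Node (1,1) S=215.3800: V=(p*·52.6511+(1−p*)·-76.5769)/1.1=26.3267; Δ=(52.6511−-76.5769)/(260.6098−131.3818)=1.0000; B=V−Δ·S=-189.0533
Node (0,0) S=178.0000: V=(p*·26.3267+(1−p*)·-80.4733)/1.1=6.1333; Δ=(26.3267−-80.4733)/(215.3800−108.5800)=1.0000; B=V−Δ·S=-171.8667
The time-0 hedge costs 6.1333, which is the no-arbitrage price.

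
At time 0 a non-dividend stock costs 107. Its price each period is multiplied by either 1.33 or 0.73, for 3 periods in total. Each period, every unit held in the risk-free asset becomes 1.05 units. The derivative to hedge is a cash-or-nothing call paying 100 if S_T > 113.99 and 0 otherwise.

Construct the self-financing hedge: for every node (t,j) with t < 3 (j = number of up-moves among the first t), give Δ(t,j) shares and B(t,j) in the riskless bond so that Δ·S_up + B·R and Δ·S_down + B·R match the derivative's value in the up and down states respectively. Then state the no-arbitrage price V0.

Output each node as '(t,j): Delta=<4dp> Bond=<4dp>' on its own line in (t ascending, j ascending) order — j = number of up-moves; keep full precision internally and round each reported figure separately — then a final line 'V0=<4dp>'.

(0,0): Delta=0.7033 Bond=-27.7452
(1,0): Delta=1.0838 Bond=-58.8561
(1,1): Delta=0.5205 Bond=-3.1242
(2,0): Delta=0.0000 Bond=0.0000
(2,1): Delta=1.6043 Bond=-115.8730
(2,2): Delta=0.0000 Bond=95.2381
V0=47.5047

No-arbitrage ⇒ martingale measure with p* = (R−d)/(u−d) = 0.5333.
Terminal values V(3,·): V(3,0)=0.0000, V(3,1)=0.0000, V(3,2)=100.0000, V(3,3)=100.0000
Node (2,0) S=57.0203: V=(p*·0.0000+(1−p*)·0.0000)/1.05=0.0000; Δ=(0.0000−0.0000)/(75.8370−41.6248)=0.0000; B=V−Δ·S=0.0000
Node (2,1) S=103.8863: V=(p*·100.0000+(1−p*)·0.0000)/1.05=50.7937; Δ=(100.0000−0.0000)/(138.1688−75.8370)=1.6043; B=V−Δ·S=-115.8730
Node (2,2) S=189.2723: V=(p*·100.0000+(1−p*)·100.0000)/1.05=95.2381; Δ=(100.0000−100.0000)/(251.7322−138.1688)=0.0000; B=V−Δ·S=95.2381
Node (1,0) S=78.1100: V=(p*·50.7937+(1−p*)·0.0000)/1.05=25.7999; Δ=(50.7937−0.0000)/(103.8863−57.0203)=1.0838; B=V−Δ·S=-58.8561
Node (1,1) S=142.3100: V=(p*·95.2381+(1−p*)·50.7937)/1.05=70.9499; Δ=(95.2381−50.7937)/(189.2723−103.8863)=0.5205; B=V−Δ·S=-3.1242
Node (0,0) S=107.0000: V=(p*·70.9499+(1−p*)·25.7999)/1.05=47.5047; Δ=(70.9499−25.7999)/(142.3100−78.1100)=0.7033; B=V−Δ·S=-27.7452
Self-financing check: at every node Δ·S+B equals the discounted successor values.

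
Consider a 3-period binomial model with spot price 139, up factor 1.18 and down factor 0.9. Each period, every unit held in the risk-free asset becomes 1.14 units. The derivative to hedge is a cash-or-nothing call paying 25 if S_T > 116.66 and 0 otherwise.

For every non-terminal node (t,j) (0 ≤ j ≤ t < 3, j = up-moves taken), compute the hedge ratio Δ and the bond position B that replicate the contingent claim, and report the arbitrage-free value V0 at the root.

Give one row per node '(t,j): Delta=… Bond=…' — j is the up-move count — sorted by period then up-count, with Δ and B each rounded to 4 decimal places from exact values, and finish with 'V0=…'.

(0,0): Delta=0.0101 Bond=15.4230
(1,0): Delta=0.0894 Bond=7.6554
(1,1): Delta=0.0000 Bond=19.2367
(2,0): Delta=0.7930 Bond=-70.4887
(2,1): Delta=0.0000 Bond=21.9298
(2,2): Delta=0.0000 Bond=21.9298
V0=16.8251

No-arbitrage ⇒ martingale measure with p* = (R−d)/(u−d) = 0.8571.
At expiry t=3: V(3,0)=0.0000, V(3,1)=25.0000, V(3,2)=25.0000, V(3,3)=25.0000
  t=2,j=0: stock 112.5900 → up 132.8562 (V=25.0000), down 101.3310 (V=0.0000). Price 18.7970; hedge Δ=0.7930, bond B=-70.4887.
  t=2,j=1: stock 147.6180 → up 174.1892 (V=25.0000), down 132.8562 (V=25.0000). Price 21.9298; hedge Δ=0.0000, bond B=21.9298.
  t=2,j=2: stock 193.5436 → up 228.3814 (V=25.0000), down 174.1892 (V=25.0000). Price 21.9298; hedge Δ=0.0000, bond B=21.9298.
  t=1,j=0: stock 125.1000 → up 147.6180 (V=21.9298), down 112.5900 (V=18.7970). Price 18.8441; hedge Δ=0.0894, bond B=7.6554.
  t=1,j=1: stock 164.0200 → up 193.5436 (V=21.9298), down 147.6180 (V=21.9298). Price 19.2367; hedge Δ=0.0000, bond B=19.2367.
  t=0,j=0: stock 139.0000 → up 164.0200 (V=19.2367), down 125.1000 (V=18.8441). Price 16.8251; hedge Δ=0.0101, bond B=15.4230.
Check: Δ(0,0)·S0 + B(0,0) = 16.8251 = V0.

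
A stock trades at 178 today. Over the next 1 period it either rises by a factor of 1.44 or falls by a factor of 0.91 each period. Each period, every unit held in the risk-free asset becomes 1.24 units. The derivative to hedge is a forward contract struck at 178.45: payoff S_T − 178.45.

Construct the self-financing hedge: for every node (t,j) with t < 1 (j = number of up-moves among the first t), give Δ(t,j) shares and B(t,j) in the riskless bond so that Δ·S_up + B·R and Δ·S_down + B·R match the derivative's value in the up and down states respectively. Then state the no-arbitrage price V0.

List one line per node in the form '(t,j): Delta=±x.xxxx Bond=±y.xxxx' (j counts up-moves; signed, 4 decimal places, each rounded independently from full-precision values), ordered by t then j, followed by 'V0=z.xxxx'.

Under the risk-neutral measure, an up-move has probability p* = (R−d)/(u−d) = 0.6226 and values discount at R = 1.24.
Payoff layer (t=1): V(1,0)=-16.4700, V(1,1)=77.8700
Node (0,0) S=178.0000: V=(p*·77.8700+(1−p*)·-16.4700)/1.24=34.0887; Δ=(77.8700−-16.4700)/(256.3200−161.9800)=1.0000; B=V−Δ·S=-143.9113
Check: Δ(0,0)·S0 + B(0,0) = 34.0887 = V0.

(0,0): Delta=1.0000 Bond=-143.9113
V0=34.0887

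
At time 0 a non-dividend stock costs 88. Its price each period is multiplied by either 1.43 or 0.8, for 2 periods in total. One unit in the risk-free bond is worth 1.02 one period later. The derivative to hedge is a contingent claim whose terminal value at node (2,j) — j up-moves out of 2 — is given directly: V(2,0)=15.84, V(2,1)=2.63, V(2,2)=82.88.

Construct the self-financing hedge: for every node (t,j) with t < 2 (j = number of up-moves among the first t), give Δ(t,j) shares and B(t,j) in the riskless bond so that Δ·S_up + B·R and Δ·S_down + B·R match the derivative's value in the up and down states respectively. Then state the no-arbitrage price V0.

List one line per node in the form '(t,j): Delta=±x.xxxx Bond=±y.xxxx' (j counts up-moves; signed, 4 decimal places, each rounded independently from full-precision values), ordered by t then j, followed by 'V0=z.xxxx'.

Risk-neutral probability p* = (R−d)/(u−d) = (1.02−0.8)/(1.43−0.8) = 0.3492.
At expiry t=2: V(2,0)=15.8400, V(2,1)=2.6300, V(2,2)=82.8800
  t=1,j=0: stock 70.4000 → up 100.6720 (V=2.6300), down 56.3200 (V=15.8400). Price 11.0068; hedge Δ=-0.2978, bond B=31.9751.
  t=1,j=1: stock 125.8400 → up 179.9512 (V=82.8800), down 100.6720 (V=2.6300). Price 30.0528; hedge Δ=1.0122, bond B=-97.3282.
  t=0,j=0: stock 88.0000 → up 125.8400 (V=30.0528), down 70.4000 (V=11.0068). Price 17.3116; hedge Δ=0.3435, bond B=-12.9200.
Root portfolio cost Δ·88+B reproduces V0=17.3116.

(0,0): Delta=0.3435 Bond=-12.9200
(1,0): Delta=-0.2978 Bond=31.9751
(1,1): Delta=1.0122 Bond=-97.3282
V0=17.3116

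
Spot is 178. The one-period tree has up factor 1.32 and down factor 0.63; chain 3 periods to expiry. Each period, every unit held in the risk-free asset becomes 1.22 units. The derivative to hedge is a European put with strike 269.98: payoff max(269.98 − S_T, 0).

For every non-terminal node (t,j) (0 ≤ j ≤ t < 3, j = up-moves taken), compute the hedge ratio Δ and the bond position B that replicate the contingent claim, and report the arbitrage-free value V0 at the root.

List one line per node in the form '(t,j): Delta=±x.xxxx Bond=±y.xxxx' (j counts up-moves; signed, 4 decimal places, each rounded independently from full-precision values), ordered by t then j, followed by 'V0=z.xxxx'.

Since d<R<u, set p* = (R−d)/(u−d) = 0.8551; price each node as the discounted p*-expectation of its children.
Terminal values V(3,·): V(3,0)=225.4716, V(3,1)=176.7244, V(3,2)=74.5873, V(3,3)=0.0000
Node (2,0) S=70.6482: V=(p*·176.7244+(1−p*)·225.4716)/1.22=150.6469; Δ=(176.7244−225.4716)/(93.2556−44.5084)=-1.0000; B=V−Δ·S=221.2951
Node (2,1) S=148.0248: V=(p*·74.5873+(1−p*)·176.7244)/1.22=73.2703; Δ=(74.5873−176.7244)/(195.3927−93.2556)=-1.0000; B=V−Δ·S=221.2951
Node (2,2) S=310.1472: V=(p*·0.0000+(1−p*)·74.5873)/1.22=8.8604; Δ=(0.0000−74.5873)/(409.3943−195.3927)=-0.3485; B=V−Δ·S=116.9579
Node (1,0) S=112.1400: V=(p*·73.2703+(1−p*)·150.6469)/1.22=69.2494; Δ=(73.2703−150.6469)/(148.0248−70.6482)=-1.0000; B=V−Δ·S=181.3894
Node (1,1) S=234.9600: V=(p*·8.8604+(1−p*)·73.2703)/1.22=14.9141; Δ=(8.8604−73.2703)/(310.1472−148.0248)=-0.3973; B=V−Δ·S=108.2617
Node (0,0) S=178.0000: V=(p*·14.9141+(1−p*)·69.2494)/1.22=18.6793; Δ=(14.9141−69.2494)/(234.9600−112.1400)=-0.4424; B=V−Δ·S=97.4262
Each (Δ,B) replicates both successor values, so the strategy is self-financing and V0 is arbitrage-free.

(0,0): Delta=-0.4424 Bond=97.4262
(1,0): Delta=-1.0000 Bond=181.3894
(1,1): Delta=-0.3973 Bond=108.2617
(2,0): Delta=-1.0000 Bond=221.2951
(2,1): Delta=-1.0000 Bond=221.2951
(2,2): Delta=-0.3485 Bond=116.9579
V0=18.6793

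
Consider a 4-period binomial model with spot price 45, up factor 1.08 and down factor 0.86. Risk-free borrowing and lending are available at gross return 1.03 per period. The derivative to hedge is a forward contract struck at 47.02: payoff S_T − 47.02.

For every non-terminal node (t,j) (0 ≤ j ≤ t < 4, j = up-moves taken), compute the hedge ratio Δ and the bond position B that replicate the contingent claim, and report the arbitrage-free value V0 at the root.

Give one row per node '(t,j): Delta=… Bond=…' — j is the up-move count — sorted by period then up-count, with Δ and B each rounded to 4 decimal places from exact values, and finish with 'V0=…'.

Since d<R<u, set p* = (R−d)/(u−d) = 0.7727; price each node as the discounted p*-expectation of its children.
Terminal values V(4,·): V(4,0)=-22.4046, V(4,1)=-16.1077, V(4,2)=-8.1999, V(4,3)=1.7309, V(4,4)=14.2020
  t=3,j=0: stock 28.6225 → up 30.9123 (V=-16.1077), down 24.6154 (V=-22.4046). Price -17.0280; hedge Δ=1.0000, bond B=-45.6505.
  t=3,j=1: stock 35.9446 → up 38.8201 (V=-8.1999), down 30.9123 (V=-16.1077). Price -9.7059; hedge Δ=1.0000, bond B=-45.6505.
  t=3,j=2: stock 45.1397 → up 48.7509 (V=1.7309), down 38.8201 (V=-8.1999). Price -0.5108; hedge Δ=1.0000, bond B=-45.6505.
  t=3,j=3: stock 56.6870 → up 61.2220 (V=14.2020), down 48.7509 (V=1.7309). Price 11.0366; hedge Δ=1.0000, bond B=-45.6505.
  t=2,j=0: stock 33.2820 → up 35.9446 (V=-9.7059), down 28.6225 (V=-17.0280). Price -11.0389; hedge Δ=1.0000, bond B=-44.3209.
  t=2,j=1: stock 41.7960 → up 45.1397 (V=-0.5108), down 35.9446 (V=-9.7059). Price -2.5249; hedge Δ=1.0000, bond B=-44.3209.
  t=2,j=2: stock 52.4880 → up 56.6870 (V=11.0366), down 45.1397 (V=-0.5108). Price 8.1671; hedge Δ=1.0000, bond B=-44.3209.
  t=1,j=0: stock 38.7000 → up 41.7960 (V=-2.5249), down 33.2820 (V=-11.0389). Price -4.3300; hedge Δ=1.0000, bond B=-43.0300.
  t=1,j=1: stock 48.6000 → up 52.4880 (V=8.1671), down 41.7960 (V=-2.5249). Price 5.5700; hedge Δ=1.0000, bond B=-43.0300.
  t=0,j=0: stock 45.0000 → up 48.6000 (V=5.5700), down 38.7000 (V=-4.3300). Price 3.2233; hedge Δ=1.0000, bond B=-41.7767.
The time-0 hedge costs 3.2233, which is the no-arbitrage price.

(0,0): Delta=1.0000 Bond=-41.7767
(1,0): Delta=1.0000 Bond=-43.0300
(1,1): Delta=1.0000 Bond=-43.0300
(2,0): Delta=1.0000 Bond=-44.3209
(2,1): Delta=1.0000 Bond=-44.3209
(2,2): Delta=1.0000 Bond=-44.3209
(3,0): Delta=1.0000 Bond=-45.6505
(3,1): Delta=1.0000 Bond=-45.6505
(3,2): Delta=1.0000 Bond=-45.6505
(3,3): Delta=1.0000 Bond=-45.6505
V0=3.2233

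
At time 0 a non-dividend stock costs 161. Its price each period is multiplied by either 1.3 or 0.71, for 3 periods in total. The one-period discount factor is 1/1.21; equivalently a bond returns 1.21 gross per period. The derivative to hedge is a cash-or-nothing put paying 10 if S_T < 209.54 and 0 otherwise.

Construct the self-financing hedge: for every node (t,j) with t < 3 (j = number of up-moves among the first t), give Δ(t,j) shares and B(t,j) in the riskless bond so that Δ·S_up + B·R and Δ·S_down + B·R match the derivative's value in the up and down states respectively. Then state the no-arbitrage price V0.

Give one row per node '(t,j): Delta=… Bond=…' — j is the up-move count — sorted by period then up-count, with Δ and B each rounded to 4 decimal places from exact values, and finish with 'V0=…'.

(0,0): Delta=-0.0516 Bond=10.5232
(1,0): Delta=0.0000 Bond=6.8301
(1,1): Delta=-0.0567 Bond=13.7957
(2,0): Delta=0.0000 Bond=8.2645
(2,1): Delta=0.0000 Bond=8.2645
(2,2): Delta=-0.0623 Bond=18.2098
V0=2.2092

Risk-neutral probability p* = (R−d)/(u−d) = (1.21−0.71)/(1.3−0.71) = 0.8475.
Payoff layer (t=3): V(3,0)=10.0000, V(3,1)=10.0000, V(3,2)=10.0000, V(3,3)=0.0000
Node (2,0) S=81.1601: V=(p*·10.0000+(1−p*)·10.0000)/1.21=8.2645; Δ=(10.0000−10.0000)/(105.5081−57.6237)=0.0000; B=V−Δ·S=8.2645
Node (2,1) S=148.6030: V=(p*·10.0000+(1−p*)·10.0000)/1.21=8.2645; Δ=(10.0000−10.0000)/(193.1839−105.5081)=0.0000; B=V−Δ·S=8.2645
Node (2,2) S=272.0900: V=(p*·0.0000+(1−p*)·10.0000)/1.21=1.2607; Δ=(0.0000−10.0000)/(353.7170−193.1839)=-0.0623; B=V−Δ·S=18.2098
Node (1,0) S=114.3100: V=(p*·8.2645+(1−p*)·8.2645)/1.21=6.8301; Δ=(8.2645−8.2645)/(148.6030−81.1601)=0.0000; B=V−Δ·S=6.8301
Node (1,1) S=209.3000: V=(p*·1.2607+(1−p*)·8.2645)/1.21=1.9248; Δ=(1.2607−8.2645)/(272.0900−148.6030)=-0.0567; B=V−Δ·S=13.7957
Node (0,0) S=161.0000: V=(p*·1.9248+(1−p*)·6.8301)/1.21=2.2092; Δ=(1.9248−6.8301)/(209.3000−114.3100)=-0.0516; B=V−Δ·S=10.5232
Root portfolio cost Δ·161+B reproduces V0=2.2092.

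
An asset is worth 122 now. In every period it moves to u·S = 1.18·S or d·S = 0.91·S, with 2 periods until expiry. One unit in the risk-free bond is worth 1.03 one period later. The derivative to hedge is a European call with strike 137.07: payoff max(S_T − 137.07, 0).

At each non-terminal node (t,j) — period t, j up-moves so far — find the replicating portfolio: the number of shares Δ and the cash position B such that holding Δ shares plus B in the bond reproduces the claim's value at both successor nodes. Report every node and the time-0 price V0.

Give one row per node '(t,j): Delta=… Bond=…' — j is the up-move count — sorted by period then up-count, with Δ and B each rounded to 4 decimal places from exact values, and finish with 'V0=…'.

Since d<R<u, set p* = (R−d)/(u−d) = 0.4444; price each node as the discounted p*-expectation of its children.
Terminal values V(2,·): V(2,0)=0.0000, V(2,1)=0.0000, V(2,2)=32.8028
  t=1,j=0: stock 111.0200 → up 131.0036 (V=0.0000), down 101.0282 (V=0.0000). Price 0.0000; hedge Δ=0.0000, bond B=0.0000.
  t=1,j=1: stock 143.9600 → up 169.8728 (V=32.8028), down 131.0036 (V=0.0000). Price 14.1544; hedge Δ=0.8439, bond B=-107.3375.
  t=0,j=0: stock 122.0000 → up 143.9600 (V=14.1544), down 111.0200 (V=0.0000). Price 6.1076; hedge Δ=0.4297, bond B=-46.3161.
Self-financing check: at every node Δ·S+B equals the discounted successor values.

(0,0): Delta=0.4297 Bond=-46.3161
(1,0): Delta=0.0000 Bond=0.0000
(1,1): Delta=0.8439 Bond=-107.3375
V0=6.1076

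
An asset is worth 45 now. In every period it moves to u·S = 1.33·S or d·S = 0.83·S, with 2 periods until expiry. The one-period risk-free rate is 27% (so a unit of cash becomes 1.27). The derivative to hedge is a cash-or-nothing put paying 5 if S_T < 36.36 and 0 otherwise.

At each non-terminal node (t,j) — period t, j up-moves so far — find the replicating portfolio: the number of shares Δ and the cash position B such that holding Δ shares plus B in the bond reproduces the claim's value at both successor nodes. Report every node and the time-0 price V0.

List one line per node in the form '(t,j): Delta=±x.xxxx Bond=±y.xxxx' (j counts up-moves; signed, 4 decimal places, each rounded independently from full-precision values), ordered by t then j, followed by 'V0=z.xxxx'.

(0,0): Delta=-0.0210 Bond=0.9895
(1,0): Delta=-0.2677 Bond=10.4724
(1,1): Delta=0.0000 Bond=0.0000
V0=0.0446

No-arbitrage ⇒ martingale measure with p* = (R−d)/(u−d) = 0.8800.
Payoff layer (t=2): V(2,0)=5.0000, V(2,1)=0.0000, V(2,2)=0.0000
Node (1,0) S=37.3500: V=(p*·0.0000+(1−p*)·5.0000)/1.27=0.4724; Δ=(0.0000−5.0000)/(49.6755−31.0005)=-0.2677; B=V−Δ·S=10.4724
Node (1,1) S=59.8500: V=(p*·0.0000+(1−p*)·0.0000)/1.27=0.0000; Δ=(0.0000−0.0000)/(79.6005−49.6755)=0.0000; B=V−Δ·S=0.0000
Node (0,0) S=45.0000: V=(p*·0.0000+(1−p*)·0.4724)/1.27=0.0446; Δ=(0.0000−0.4724)/(59.8500−37.3500)=-0.0210; B=V−Δ·S=0.9895
Check: Δ(0,0)·S0 + B(0,0) = 0.0446 = V0.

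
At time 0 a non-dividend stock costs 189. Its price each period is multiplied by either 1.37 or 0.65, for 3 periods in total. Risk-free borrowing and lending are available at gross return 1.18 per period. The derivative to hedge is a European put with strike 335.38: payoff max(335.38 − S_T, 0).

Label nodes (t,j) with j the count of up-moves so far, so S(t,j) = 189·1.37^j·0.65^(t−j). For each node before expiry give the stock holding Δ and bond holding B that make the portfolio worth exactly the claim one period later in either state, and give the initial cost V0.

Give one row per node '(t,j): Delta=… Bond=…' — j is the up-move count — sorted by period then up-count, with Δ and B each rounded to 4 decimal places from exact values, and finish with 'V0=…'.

(0,0): Delta=-0.5693 Bond=159.2829
(1,0): Delta=-1.0000 Bond=240.8647
(1,1): Delta=-0.4960 Bond=168.9858
(2,0): Delta=-1.0000 Bond=284.2203
(2,1): Delta=-1.0000 Bond=284.2203
(2,2): Delta=-0.4103 Bond=168.9970
V0=51.6843

Since d<R<u, set p* = (R−d)/(u−d) = 0.7361; price each node as the discounted p*-expectation of its children.
Payoff layer (t=3): V(3,0)=283.4759, V(3,1)=225.9821, V(3,2)=104.8028, V(3,3)=0.0000
Node (2,0) S=79.8525: V=(p*·225.9821+(1−p*)·283.4759)/1.18=204.3678; Δ=(225.9821−283.4759)/(109.3979−51.9041)=-1.0000; B=V−Δ·S=284.2203
Node (2,1) S=168.3045: V=(p*·104.8028+(1−p*)·225.9821)/1.18=115.9158; Δ=(104.8028−225.9821)/(230.5772−109.3979)=-1.0000; B=V−Δ·S=284.2203
Node (2,2) S=354.7341: V=(p*·0.0000+(1−p*)·104.8028)/1.18=23.4375; Δ=(0.0000−104.8028)/(485.9857−230.5772)=-0.4103; B=V−Δ·S=168.9970
Node (1,0) S=122.8500: V=(p*·115.9158+(1−p*)·204.3678)/1.18=118.0147; Δ=(115.9158−204.3678)/(168.3045−79.8525)=-1.0000; B=V−Δ·S=240.8647
Node (1,1) S=258.9300: V=(p*·23.4375+(1−p*)·115.9158)/1.18=40.5437; Δ=(23.4375−115.9158)/(354.7341−168.3045)=-0.4960; B=V−Δ·S=168.9858
Node (0,0) S=189.0000: V=(p*·40.5437+(1−p*)·118.0147)/1.18=51.6843; Δ=(40.5437−118.0147)/(258.9300−122.8500)=-0.5693; B=V−Δ·S=159.2829
Check: Δ(0,0)·S0 + B(0,0) = 51.6843 = V0.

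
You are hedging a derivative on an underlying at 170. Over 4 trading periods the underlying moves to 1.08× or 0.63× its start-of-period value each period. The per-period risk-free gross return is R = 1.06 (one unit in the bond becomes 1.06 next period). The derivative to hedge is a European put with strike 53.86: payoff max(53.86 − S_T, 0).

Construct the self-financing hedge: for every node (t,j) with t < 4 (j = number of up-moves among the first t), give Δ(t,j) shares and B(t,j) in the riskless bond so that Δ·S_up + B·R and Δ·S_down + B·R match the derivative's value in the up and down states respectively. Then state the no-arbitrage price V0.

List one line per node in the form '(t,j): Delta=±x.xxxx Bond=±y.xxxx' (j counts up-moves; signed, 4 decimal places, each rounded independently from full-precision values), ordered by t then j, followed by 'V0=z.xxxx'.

(0,0): Delta=-0.0005 Bond=0.0893
(1,0): Delta=-0.0132 Bond=1.4503
(1,1): Delta=-0.0002 Bond=0.0316
(2,0): Delta=-0.2625 Bond=18.3597
(2,1): Delta=-0.0064 Bond=0.7548
(2,2): Delta=0.0000 Bond=0.0000
(3,0): Delta=-1.0000 Bond=50.8113
(3,1): Delta=-0.2425 Bond=18.0031
(3,2): Delta=0.0000 Bond=0.0000
(3,3): Delta=0.0000 Bond=0.0000
V0=0.0022

The replicating-portfolio and risk-neutral prices coincide; use p* = (1.06−0.63)/(1.08−0.63) = 0.9556 for the latter.
Terminal payoffs: V(4,0)=27.0800, V(4,1)=7.9514, V(4,2)=0.0000, V(4,3)=0.0000, V(4,4)=0.0000
  t=3,j=0: stock 42.5080 → up 45.9086 (V=7.9514), down 26.7800 (V=27.0800). Price 8.3033; hedge Δ=-1.0000, bond B=50.8113.
  t=3,j=1: stock 72.8708 → up 78.7005 (V=0.0000), down 45.9086 (V=7.9514). Price 0.3334; hedge Δ=-0.2425, bond B=18.0031.
  t=3,j=2: stock 124.9214 → up 134.9152 (V=0.0000), down 78.7005 (V=0.0000). Price 0.0000; hedge Δ=0.0000, bond B=0.0000.
  t=3,j=3: stock 214.1510 → up 231.2831 (V=0.0000), down 134.9152 (V=0.0000). Price 0.0000; hedge Δ=0.0000, bond B=0.0000.
  t=2,j=0: stock 67.4730 → up 72.8708 (V=0.3334), down 42.5080 (V=8.3033). Price 0.6487; hedge Δ=-0.2625, bond B=18.3597.
  t=2,j=1: stock 115.6680 → up 124.9214 (V=0.0000), down 72.8708 (V=0.3334). Price 0.0140; hedge Δ=-0.0064, bond B=0.7548.
  t=2,j=2: stock 198.2880 → up 214.1510 (V=0.0000), down 124.9214 (V=0.0000). Price 0.0000; hedge Δ=0.0000, bond B=0.0000.
  t=1,j=0: stock 107.1000 → up 115.6680 (V=0.0140), down 67.4730 (V=0.6487). Price 0.0398; hedge Δ=-0.0132, bond B=1.4503.
  t=1,j=1: stock 183.6000 → up 198.2880 (V=0.0000), down 115.6680 (V=0.0140). Price 0.0006; hedge Δ=-0.0002, bond B=0.0316.
  t=0,j=0: stock 170.0000 → up 183.6000 (V=0.0006), down 107.1000 (V=0.0398). Price 0.0022; hedge Δ=-0.0005, bond B=0.0893.
Root portfolio cost Δ·170+B reproduces V0=0.0022.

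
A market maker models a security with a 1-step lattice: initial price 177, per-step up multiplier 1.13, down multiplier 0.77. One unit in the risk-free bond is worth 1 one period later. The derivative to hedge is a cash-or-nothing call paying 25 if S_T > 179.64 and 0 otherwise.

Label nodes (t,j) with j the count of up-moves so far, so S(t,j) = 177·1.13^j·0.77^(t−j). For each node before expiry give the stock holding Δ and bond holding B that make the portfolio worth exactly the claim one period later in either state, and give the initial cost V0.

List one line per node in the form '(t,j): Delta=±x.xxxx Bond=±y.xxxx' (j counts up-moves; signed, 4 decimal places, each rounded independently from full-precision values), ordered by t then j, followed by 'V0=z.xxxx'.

No-arbitrage ⇒ martingale measure with p* = (R−d)/(u−d) = 0.6389.
Payoff layer (t=1): V(1,0)=0.0000, V(1,1)=25.0000
  t=0,j=0: stock 177.0000 → up 200.0100 (V=25.0000), down 136.2900 (V=0.0000). Price 15.9722; hedge Δ=0.3923, bond B=-53.4722.
Root portfolio cost Δ·177+B reproduces V0=15.9722.

(0,0): Delta=0.3923 Bond=-53.4722
V0=15.9722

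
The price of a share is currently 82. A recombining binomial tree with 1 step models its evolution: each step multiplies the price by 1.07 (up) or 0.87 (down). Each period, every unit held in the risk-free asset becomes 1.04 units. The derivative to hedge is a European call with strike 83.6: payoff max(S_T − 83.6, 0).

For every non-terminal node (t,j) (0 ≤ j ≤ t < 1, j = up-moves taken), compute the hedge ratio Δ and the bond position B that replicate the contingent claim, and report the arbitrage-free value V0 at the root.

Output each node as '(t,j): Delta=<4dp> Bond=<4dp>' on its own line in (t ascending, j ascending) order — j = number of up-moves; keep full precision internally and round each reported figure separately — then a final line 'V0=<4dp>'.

(0,0): Delta=0.2524 Bond=-17.3163
V0=3.3837

Under the risk-neutral measure, an up-move has probability p* = (R−d)/(u−d) = 0.8500 and values discount at R = 1.04.
Payoff layer (t=1): V(1,0)=0.0000, V(1,1)=4.1400
  t=0,j=0: stock 82.0000 → up 87.7400 (V=4.1400), down 71.3400 (V=0.0000). Price 3.3837; hedge Δ=0.2524, bond B=-17.3163.
The time-0 hedge costs 3.3837, which is the no-arbitrage price.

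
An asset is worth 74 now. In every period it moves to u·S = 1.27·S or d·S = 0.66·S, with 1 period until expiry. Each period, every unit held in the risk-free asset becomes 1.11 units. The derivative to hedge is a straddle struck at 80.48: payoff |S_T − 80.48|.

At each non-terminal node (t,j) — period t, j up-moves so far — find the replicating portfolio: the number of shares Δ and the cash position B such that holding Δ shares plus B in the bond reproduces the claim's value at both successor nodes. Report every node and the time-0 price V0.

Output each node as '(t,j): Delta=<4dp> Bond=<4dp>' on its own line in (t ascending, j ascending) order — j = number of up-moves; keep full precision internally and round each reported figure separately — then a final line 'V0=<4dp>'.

(0,0): Delta=-0.4019 Bond=46.1864
V0=16.4487

Under the risk-neutral measure, an up-move has probability p* = (R−d)/(u−d) = 0.7377 and values discount at R = 1.11.
Terminal payoffs: V(1,0)=31.6400, V(1,1)=13.5000
Node (0,0) S=74.0000: V=(p*·13.5000+(1−p*)·31.6400)/1.11=16.4487; Δ=(13.5000−31.6400)/(93.9800−48.8400)=-0.4019; B=V−Δ·S=46.1864
The time-0 hedge costs 16.4487, which is the no-arbitrage price.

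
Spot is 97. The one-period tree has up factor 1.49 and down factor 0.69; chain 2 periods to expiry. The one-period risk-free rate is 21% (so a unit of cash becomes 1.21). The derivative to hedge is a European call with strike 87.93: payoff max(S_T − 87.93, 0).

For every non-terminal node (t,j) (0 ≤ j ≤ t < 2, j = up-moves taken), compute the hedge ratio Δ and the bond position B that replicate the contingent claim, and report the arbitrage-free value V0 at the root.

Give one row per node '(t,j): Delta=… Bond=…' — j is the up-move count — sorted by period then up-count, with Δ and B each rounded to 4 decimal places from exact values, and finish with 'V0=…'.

(0,0): Delta=0.8444 Bond=-41.4694
(1,0): Delta=0.2203 Bond=-8.4081
(1,1): Delta=1.0000 Bond=-72.6694
V0=40.4357

Under the risk-neutral measure, an up-move has probability p* = (R−d)/(u−d) = 0.6500 and values discount at R = 1.21.
Terminal values V(2,·): V(2,0)=0.0000, V(2,1)=11.7957, V(2,2)=127.4197
(1,0): S=66.9300. Δ = (V_up−V_dn)/(S_up−S_dn) = (11.7957−0.0000)/(99.7257−46.1817) = 0.2203. V = [p*·11.7957 + (1−p*)·0.0000]/1.21 = 6.3365. B = V − Δ·S = -8.4081.
(1,1): S=144.5300. Δ = (V_up−V_dn)/(S_up−S_dn) = (127.4197−11.7957)/(215.3497−99.7257) = 1.0000. V = [p*·127.4197 + (1−p*)·11.7957]/1.21 = 71.8606. B = V − Δ·S = -72.6694.
(0,0): S=97.0000. Δ = (V_up−V_dn)/(S_up−S_dn) = (71.8606−6.3365)/(144.5300−66.9300) = 0.8444. V = [p*·71.8606 + (1−p*)·6.3365]/1.21 = 40.4357. B = V − Δ·S = -41.4694.
Root portfolio cost Δ·97+B reproduces V0=40.4357.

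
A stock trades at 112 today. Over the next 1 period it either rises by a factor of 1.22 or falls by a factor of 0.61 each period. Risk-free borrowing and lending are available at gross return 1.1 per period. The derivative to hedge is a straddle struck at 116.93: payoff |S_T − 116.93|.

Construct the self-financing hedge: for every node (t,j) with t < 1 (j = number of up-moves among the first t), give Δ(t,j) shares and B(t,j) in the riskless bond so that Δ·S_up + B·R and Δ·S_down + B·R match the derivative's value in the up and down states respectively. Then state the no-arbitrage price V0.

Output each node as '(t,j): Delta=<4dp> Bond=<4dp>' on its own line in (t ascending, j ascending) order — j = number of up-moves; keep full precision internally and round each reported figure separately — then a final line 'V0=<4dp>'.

Risk-neutral probability p* = (R−d)/(u−d) = (1.1−0.61)/(1.22−0.61) = 0.8033.
At expiry t=1: V(1,0)=48.6100, V(1,1)=19.7100
  t=0,j=0: stock 112.0000 → up 136.6400 (V=19.7100), down 68.3200 (V=48.6100). Price 23.0866; hedge Δ=-0.4230, bond B=70.4636.
Root portfolio cost Δ·112+B reproduces V0=23.0866.

(0,0): Delta=-0.4230 Bond=70.4636
V0=23.0866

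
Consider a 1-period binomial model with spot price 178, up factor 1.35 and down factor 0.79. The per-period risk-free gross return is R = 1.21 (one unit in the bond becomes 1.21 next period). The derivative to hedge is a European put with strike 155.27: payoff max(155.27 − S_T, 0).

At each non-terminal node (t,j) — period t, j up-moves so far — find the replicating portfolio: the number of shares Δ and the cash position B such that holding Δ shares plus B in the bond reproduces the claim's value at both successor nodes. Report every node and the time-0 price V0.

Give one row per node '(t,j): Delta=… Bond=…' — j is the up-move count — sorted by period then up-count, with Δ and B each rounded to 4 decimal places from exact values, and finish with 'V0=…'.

No-arbitrage ⇒ martingale measure with p* = (R−d)/(u−d) = 0.7500.
At expiry t=1: V(1,0)=14.6500, V(1,1)=0.0000
  t=0,j=0: stock 178.0000 → up 240.3000 (V=0.0000), down 140.6200 (V=14.6500). Price 3.0269; hedge Δ=-0.1470, bond B=29.1876.
Self-financing check: at every node Δ·S+B equals the discounted successor values.

(0,0): Delta=-0.1470 Bond=29.1876
V0=3.0269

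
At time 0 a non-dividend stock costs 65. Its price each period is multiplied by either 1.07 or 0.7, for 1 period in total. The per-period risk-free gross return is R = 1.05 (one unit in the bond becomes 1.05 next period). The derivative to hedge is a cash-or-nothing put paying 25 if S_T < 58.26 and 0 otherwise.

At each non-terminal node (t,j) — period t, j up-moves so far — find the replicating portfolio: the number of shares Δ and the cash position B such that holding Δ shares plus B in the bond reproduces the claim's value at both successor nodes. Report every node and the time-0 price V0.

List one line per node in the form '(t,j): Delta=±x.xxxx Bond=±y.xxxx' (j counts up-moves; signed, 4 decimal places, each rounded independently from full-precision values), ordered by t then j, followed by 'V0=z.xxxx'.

(0,0): Delta=-1.0395 Bond=68.8546
V0=1.2870

Under the risk-neutral measure, an up-move has probability p* = (R−d)/(u−d) = 0.9459 and values discount at R = 1.05.
At expiry t=1: V(1,0)=25.0000, V(1,1)=0.0000
  t=0,j=0: stock 65.0000 → up 69.5500 (V=0.0000), down 45.5000 (V=25.0000). Price 1.2870; hedge Δ=-1.0395, bond B=68.8546.
The time-0 hedge costs 1.2870, which is the no-arbitrage price.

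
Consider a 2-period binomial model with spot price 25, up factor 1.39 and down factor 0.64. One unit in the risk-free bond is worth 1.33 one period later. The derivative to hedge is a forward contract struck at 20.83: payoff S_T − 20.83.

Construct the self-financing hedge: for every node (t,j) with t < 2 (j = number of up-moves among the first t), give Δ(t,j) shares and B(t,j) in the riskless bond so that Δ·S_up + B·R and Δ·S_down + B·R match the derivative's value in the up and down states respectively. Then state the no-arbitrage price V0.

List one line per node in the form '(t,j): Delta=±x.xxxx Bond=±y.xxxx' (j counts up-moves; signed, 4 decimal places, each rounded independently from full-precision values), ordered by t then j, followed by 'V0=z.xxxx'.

No-arbitrage ⇒ martingale measure with p* = (R−d)/(u−d) = 0.9200.
Terminal values V(2,·): V(2,0)=-10.5900, V(2,1)=1.4100, V(2,2)=27.4725
  t=1,j=0: stock 16.0000 → up 22.2400 (V=1.4100), down 10.2400 (V=-10.5900). Price 0.3383; hedge Δ=1.0000, bond B=-15.6617.
  t=1,j=1: stock 34.7500 → up 48.3025 (V=27.4725), down 22.2400 (V=1.4100). Price 19.0883; hedge Δ=1.0000, bond B=-15.6617.
  t=0,j=0: stock 25.0000 → up 34.7500 (V=19.0883), down 16.0000 (V=0.3383). Price 13.2243; hedge Δ=1.0000, bond B=-11.7757.
Root portfolio cost Δ·25+B reproduces V0=13.2243.

(0,0): Delta=1.0000 Bond=-11.7757
(1,0): Delta=1.0000 Bond=-15.6617
(1,1): Delta=1.0000 Bond=-15.6617
V0=13.2243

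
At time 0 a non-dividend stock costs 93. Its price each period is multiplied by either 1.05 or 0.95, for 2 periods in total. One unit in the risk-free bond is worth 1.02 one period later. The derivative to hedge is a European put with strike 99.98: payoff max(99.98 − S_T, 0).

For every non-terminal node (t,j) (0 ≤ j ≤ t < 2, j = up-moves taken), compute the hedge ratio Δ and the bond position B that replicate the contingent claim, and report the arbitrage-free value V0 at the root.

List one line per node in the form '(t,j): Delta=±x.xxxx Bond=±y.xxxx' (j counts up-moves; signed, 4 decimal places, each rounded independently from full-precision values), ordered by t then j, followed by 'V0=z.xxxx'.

(0,0): Delta=-0.8116 Bond=79.7827
(1,0): Delta=-1.0000 Bond=98.0196
(1,1): Delta=-0.7386 Bond=74.2463
V0=4.2998

Since d<R<u, set p* = (R−d)/(u−d) = 0.7000; price each node as the discounted p*-expectation of its children.
Terminal payoffs: V(2,0)=16.0475, V(2,1)=7.2125, V(2,2)=0.0000
  t=1,j=0: stock 88.3500 → up 92.7675 (V=7.2125), down 83.9325 (V=16.0475). Price 9.6696; hedge Δ=-1.0000, bond B=98.0196.
  t=1,j=1: stock 97.6500 → up 102.5325 (V=0.0000), down 92.7675 (V=7.2125). Price 2.1213; hedge Δ=-0.7386, bond B=74.2463.
  t=0,j=0: stock 93.0000 → up 97.6500 (V=2.1213), down 88.3500 (V=9.6696). Price 4.2998; hedge Δ=-0.8116, bond B=79.7827.
Root portfolio cost Δ·93+B reproduces V0=4.2998.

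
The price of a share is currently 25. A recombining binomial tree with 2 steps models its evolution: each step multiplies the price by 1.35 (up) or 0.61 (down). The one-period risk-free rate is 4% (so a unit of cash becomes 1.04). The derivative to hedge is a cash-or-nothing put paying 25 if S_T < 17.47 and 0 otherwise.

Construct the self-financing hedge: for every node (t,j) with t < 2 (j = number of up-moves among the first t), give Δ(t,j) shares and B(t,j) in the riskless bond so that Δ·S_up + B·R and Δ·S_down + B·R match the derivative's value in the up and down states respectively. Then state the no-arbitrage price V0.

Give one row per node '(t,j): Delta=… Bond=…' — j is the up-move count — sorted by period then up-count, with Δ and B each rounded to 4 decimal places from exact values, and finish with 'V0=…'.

(0,0): Delta=-0.5443 Bond=17.6647
(1,0): Delta=-2.2153 Bond=43.8540
(1,1): Delta=0.0000 Bond=0.0000
V0=4.0563

No-arbitrage ⇒ martingale measure with p* = (R−d)/(u−d) = 0.5811.
Terminal values V(2,·): V(2,0)=25.0000, V(2,1)=0.0000, V(2,2)=0.0000
Node (1,0) S=15.2500: V=(p*·0.0000+(1−p*)·25.0000)/1.04=10.0702; Δ=(0.0000−25.0000)/(20.5875−9.3025)=-2.2153; B=V−Δ·S=43.8540
Node (1,1) S=33.7500: V=(p*·0.0000+(1−p*)·0.0000)/1.04=0.0000; Δ=(0.0000−0.0000)/(45.5625−20.5875)=0.0000; B=V−Δ·S=0.0000
Node (0,0) S=25.0000: V=(p*·0.0000+(1−p*)·10.0702)/1.04=4.0563; Δ=(0.0000−10.0702)/(33.7500−15.2500)=-0.5443; B=V−Δ·S=17.6647
Check: Δ(0,0)·S0 + B(0,0) = 4.0563 = V0.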